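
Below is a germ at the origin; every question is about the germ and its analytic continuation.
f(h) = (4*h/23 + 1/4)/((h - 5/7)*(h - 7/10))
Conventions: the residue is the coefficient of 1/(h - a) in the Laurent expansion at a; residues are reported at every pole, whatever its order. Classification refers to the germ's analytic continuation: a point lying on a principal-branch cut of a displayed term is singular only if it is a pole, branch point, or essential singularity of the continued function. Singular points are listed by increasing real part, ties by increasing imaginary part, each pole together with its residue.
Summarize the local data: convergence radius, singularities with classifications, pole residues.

Radius of convergence at 0: 7/10.
At 7/10: a pole of order 1; residue -1197/46.
At 5/7: a pole of order 1; residue 1205/46.

Denominator factor (h - 5/7): pole of order 1 at 5/7, modulus 5/7.
Denominator factor (h - 7/10): pole of order 1 at 7/10, modulus 7/10.
The radius of convergence is the smallest modulus among the singular points: 7/10.
At the order-1 pole 7/10 set g(h) = (h - (7/10))*f(h) = (4*h/23 + 1/4)/(h - 5/7).
Simple pole: residue = g(a) at a = 7/10, which is -1197/46.
At the order-1 pole 5/7 set g(h) = (h - (5/7))*f(h) = (4*h/23 + 1/4)/(h - 7/10).
Simple pole: residue = g(a) at a = 5/7, which is 1205/46.
List the singular points by increasing real part (a conjugate pair: the negative imaginary part first).


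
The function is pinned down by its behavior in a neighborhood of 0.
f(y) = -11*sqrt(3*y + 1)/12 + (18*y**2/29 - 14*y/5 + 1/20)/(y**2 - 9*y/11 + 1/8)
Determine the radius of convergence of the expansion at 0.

The radius of convergence is 9/22 - (1/44)*sqrt(82).

Denominator factor (y**2 - 9*y/11 + 1/8): discriminant 41/242, real irrational roots 9/22 + (1/44)*sqrt(82) and 9/22 - (1/44)*sqrt(82); poles of order 1, moduli 9/22 + (1/44)*sqrt(82) and 9/22 - (1/44)*sqrt(82).
Branch term (-11/12)*sqrt(1 - y/(-1/3)): its argument vanishes at y = -1/3, a square-root branch point, modulus 1/3.
The radius of convergence is the smallest modulus among the singular points: 9/22 - (1/44)*sqrt(82).


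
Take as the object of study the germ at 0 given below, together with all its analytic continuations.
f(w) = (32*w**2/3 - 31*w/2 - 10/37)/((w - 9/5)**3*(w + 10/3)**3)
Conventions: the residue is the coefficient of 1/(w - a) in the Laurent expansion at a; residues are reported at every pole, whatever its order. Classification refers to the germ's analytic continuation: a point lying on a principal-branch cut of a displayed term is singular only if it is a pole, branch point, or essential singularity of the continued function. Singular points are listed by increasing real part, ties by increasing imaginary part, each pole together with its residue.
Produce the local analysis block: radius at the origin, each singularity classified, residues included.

Denominator factor (w - 9/5)^3: pole of order 3 at 9/5, modulus 9/5.
Denominator factor (w + 10/3)^3: pole of order 3 at -10/3, modulus 10/3.
The radius of convergence is the smallest modulus among the singular points: 9/5.
At the order-3 pole -10/3 set g(w) = (w - (-10/3))^3*f(w) = (32*w**2/3 - 31*w/2 - 10/37)/(w - 9/5)**3.
Order-3 pole: residue = g''(a)/2; g''(-10/3) = 1868054625/100151013809, so the residue is 1868054625/200302027618.
At the order-3 pole 9/5 set g(w) = (w - (9/5))^3*f(w) = (32*w**2/3 - 31*w/2 - 10/37)/(w + 10/3)**3.
Order-3 pole: residue = g''(a)/2; g''(9/5) = -1868054625/100151013809, so the residue is -1868054625/200302027618.
List the singular points by increasing real part (a conjugate pair: the negative imaginary part first).

Radius of convergence at 0: 9/5.
At -10/3: a pole of order 3; residue 1868054625/200302027618.
At 9/5: a pole of order 3; residue -1868054625/200302027618.


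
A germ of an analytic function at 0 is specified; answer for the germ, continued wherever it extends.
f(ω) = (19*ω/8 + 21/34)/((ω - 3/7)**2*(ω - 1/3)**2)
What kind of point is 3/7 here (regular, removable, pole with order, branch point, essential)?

The denominator factor ω - 3/7 vanishes at 3/7 and appears to the power 2; the numerator there equals 1557/952, nonzero, and no other factor vanishes.
Hence a pole whose order is the multiplicity, 2.

The point is a pole of order 2.


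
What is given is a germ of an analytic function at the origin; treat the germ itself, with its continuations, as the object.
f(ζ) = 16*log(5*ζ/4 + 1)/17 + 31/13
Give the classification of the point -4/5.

The term (16/17)*log(1 - ζ/(-4/5)) has argument 1 - -4/5/(-4/5) = 0 at -4/5: a logarithmic (infinitely-sheeted) branch point; the remaining terms are analytic or single-valued there.

The point is a logarithmic branch point.


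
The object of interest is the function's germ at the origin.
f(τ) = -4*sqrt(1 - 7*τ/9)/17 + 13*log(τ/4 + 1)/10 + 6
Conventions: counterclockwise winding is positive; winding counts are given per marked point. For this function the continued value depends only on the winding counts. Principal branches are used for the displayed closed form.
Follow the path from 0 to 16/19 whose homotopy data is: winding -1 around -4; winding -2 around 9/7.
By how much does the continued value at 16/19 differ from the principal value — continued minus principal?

The rational part is single-valued and drops out of the difference; each branch term changes only by its own monodromy.
(-4/17)*sqrt(1 - τ/(9/7)): winding -2 is even, the square root returns to the same sheet, contribution 0.
(13/10)*log(1 - τ/(-4)): each positive loop around -4 adds 2*pi*i to the log, so winding -1 contributes (13/10)*(-1)*2*pi*i = -(13/5)*pi*i.
Summing the contributions at τ = 16/19 gives -(13/5)*pi*i.

Continued minus principal equals -(13/5)*pi*i.


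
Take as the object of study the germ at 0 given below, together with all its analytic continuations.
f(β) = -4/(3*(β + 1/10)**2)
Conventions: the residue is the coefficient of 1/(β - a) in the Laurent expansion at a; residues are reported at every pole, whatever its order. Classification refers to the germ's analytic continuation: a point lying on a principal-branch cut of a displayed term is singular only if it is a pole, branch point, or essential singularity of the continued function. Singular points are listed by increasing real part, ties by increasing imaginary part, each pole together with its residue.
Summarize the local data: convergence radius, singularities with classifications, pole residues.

Radius of convergence at 0: 1/10.
At -1/10: a pole of order 2; residue 0.

Denominator factor (β + 1/10)^2: pole of order 2 at -1/10, modulus 1/10.
The radius of convergence is the smallest modulus among the singular points: 1/10.
At the order-2 pole -1/10 set g(β) = (β - (-1/10))^2*f(β) = -4/3.
Order-2 pole: residue = g'(a); g'(-1/10) = 0, so the residue is 0.


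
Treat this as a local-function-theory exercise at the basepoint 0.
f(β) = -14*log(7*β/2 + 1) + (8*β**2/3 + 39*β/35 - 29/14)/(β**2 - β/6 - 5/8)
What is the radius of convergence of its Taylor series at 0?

The radius of convergence is 2/7.

Denominator factor (β**2 - β/6 - 5/8): discriminant 91/36, real irrational roots 1/12 + (1/12)*sqrt(91) and 1/12 - (1/12)*sqrt(91); poles of order 1, moduli 1/12 + (1/12)*sqrt(91) and -1/12 + (1/12)*sqrt(91).
Branch term (-14)*log(1 - β/(-2/7)): its argument vanishes at β = -2/7, a logarithmic branch point, modulus 2/7.
The radius of convergence is the smallest modulus among the singular points: 2/7.


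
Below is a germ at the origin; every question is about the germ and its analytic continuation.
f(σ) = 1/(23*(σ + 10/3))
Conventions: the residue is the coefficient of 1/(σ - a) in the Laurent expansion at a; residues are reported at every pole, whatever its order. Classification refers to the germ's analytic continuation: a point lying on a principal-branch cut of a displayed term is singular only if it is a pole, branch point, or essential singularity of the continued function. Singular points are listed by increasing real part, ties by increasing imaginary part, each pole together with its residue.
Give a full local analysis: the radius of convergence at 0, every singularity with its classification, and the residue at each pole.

Denominator factor (σ + 10/3): pole of order 1 at -10/3, modulus 10/3.
The radius of convergence is the smallest modulus among the singular points: 10/3.
At the order-1 pole -10/3 set g(σ) = (σ - (-10/3))*f(σ) = 1/23.
Simple pole: residue = g(a) at a = -10/3, which is 1/23.

Radius of convergence at 0: 10/3.
At -10/3: a pole of order 1; residue 1/23.


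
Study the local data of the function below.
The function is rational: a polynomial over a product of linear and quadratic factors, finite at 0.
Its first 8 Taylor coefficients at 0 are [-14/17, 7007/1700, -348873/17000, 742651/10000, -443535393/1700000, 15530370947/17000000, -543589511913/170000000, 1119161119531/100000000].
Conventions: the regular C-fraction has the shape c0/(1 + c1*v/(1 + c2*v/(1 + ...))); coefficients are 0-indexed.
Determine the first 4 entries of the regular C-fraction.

The regular C-fraction coefficients are [-14/17, 1001/200, -5221/200200, 1357082680/5226221].


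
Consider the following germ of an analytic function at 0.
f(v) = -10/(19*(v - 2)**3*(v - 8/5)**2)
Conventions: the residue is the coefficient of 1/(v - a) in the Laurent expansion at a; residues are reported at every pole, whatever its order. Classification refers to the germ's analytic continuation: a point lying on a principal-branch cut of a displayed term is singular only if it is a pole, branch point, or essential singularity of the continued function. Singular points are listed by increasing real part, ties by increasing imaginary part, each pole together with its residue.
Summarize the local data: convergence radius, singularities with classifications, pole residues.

Radius of convergence at 0: 8/5.
At 8/5: a pole of order 2; residue 9375/152.
At 2: a pole of order 3; residue -9375/152.

Denominator factor (v - 2)^3: pole of order 3 at 2, modulus 2.
Denominator factor (v - 8/5)^2: pole of order 2 at 8/5, modulus 8/5.
The radius of convergence is the smallest modulus among the singular points: 8/5.
At the order-2 pole 8/5 set g(v) = (v - (8/5))^2*f(v) = -10/(19*(v - 2)**3).
Order-2 pole: residue = g'(a); g'(8/5) = 9375/152, so the residue is 9375/152.
At the order-3 pole 2 set g(v) = (v - (2))^3*f(v) = -10/(19*(v - 8/5)**2).
Order-3 pole: residue = g''(a)/2; g''(2) = -9375/76, so the residue is -9375/152.
List the singular points by increasing real part (a conjugate pair: the negative imaginary part first).


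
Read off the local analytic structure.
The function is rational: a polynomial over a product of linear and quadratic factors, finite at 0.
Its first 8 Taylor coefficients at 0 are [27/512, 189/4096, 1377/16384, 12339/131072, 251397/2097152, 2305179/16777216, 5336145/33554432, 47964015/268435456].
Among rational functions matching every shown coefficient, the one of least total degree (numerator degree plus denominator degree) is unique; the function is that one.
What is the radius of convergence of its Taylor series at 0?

No rational of total degree below 5 reproduces all 8 coefficients; solving the [0/5] Pade equations on them gives f(ν) = 1/((ν - 1)**2*(ν + 8/3)**3), whose expansion matches every shown term.
Denominator factor (ν - 1)^2: pole of order 2 at 1, modulus 1.
Denominator factor (ν + 8/3)^3: pole of order 3 at -8/3, modulus 8/3.
The radius of convergence is the smallest modulus among the singular points: 1.

The radius of convergence is 1.


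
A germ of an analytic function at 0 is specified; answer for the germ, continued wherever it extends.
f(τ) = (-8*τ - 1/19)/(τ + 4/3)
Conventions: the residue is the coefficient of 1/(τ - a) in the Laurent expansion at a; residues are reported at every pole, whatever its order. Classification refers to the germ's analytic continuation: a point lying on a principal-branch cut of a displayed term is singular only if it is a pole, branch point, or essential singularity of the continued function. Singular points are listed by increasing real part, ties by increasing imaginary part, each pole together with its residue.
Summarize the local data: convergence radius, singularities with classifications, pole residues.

Radius of convergence at 0: 4/3.
At -4/3: a pole of order 1; residue 605/57.

Denominator factor (τ + 4/3): pole of order 1 at -4/3, modulus 4/3.
The radius of convergence is the smallest modulus among the singular points: 4/3.
At the order-1 pole -4/3 set g(τ) = (τ - (-4/3))*f(τ) = -8*τ - 1/19.
Simple pole: residue = g(a) at a = -4/3, which is 605/57.


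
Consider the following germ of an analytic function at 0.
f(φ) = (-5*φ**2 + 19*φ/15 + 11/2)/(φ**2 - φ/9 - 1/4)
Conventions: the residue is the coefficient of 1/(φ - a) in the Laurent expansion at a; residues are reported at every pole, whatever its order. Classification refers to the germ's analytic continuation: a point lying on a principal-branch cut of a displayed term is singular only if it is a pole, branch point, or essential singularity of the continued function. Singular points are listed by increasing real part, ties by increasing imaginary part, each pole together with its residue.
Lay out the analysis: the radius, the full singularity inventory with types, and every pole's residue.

Denominator factor (φ**2 - φ/9 - 1/4): discriminant 82/81, real irrational roots 1/18 + (1/18)*sqrt(82) and 1/18 - (1/18)*sqrt(82); poles of order 1, moduli 1/18 + (1/18)*sqrt(82) and -1/18 + (1/18)*sqrt(82).
The radius of convergence is the smallest modulus among the singular points: -1/18 + (1/18)*sqrt(82).
The factor φ**2 - φ/9 - 1/4 splits as (φ - a)(φ - a') with a = 1/18 - (1/18)*sqrt(82), a' = 1/18 + (1/18)*sqrt(82). At the order-1 pole a set g(φ) = (φ - a)*f(φ) = [-5*φ**2 + 19*φ/15 + 11/2] / (φ - a').
Simple pole: residue = g(a) at a = 1/18 - (1/18)*sqrt(82), which is 16/45 - (6949/14760)*sqrt(82).
The factor φ**2 - φ/9 - 1/4 splits as (φ - a)(φ - a') with a = 1/18 + (1/18)*sqrt(82), a' = 1/18 - (1/18)*sqrt(82). At the order-1 pole a set g(φ) = (φ - a)*f(φ) = [-5*φ**2 + 19*φ/15 + 11/2] / (φ - a').
Simple pole: residue = g(a) at a = 1/18 + (1/18)*sqrt(82), which is 16/45 + (6949/14760)*sqrt(82).
List the singular points by increasing real part (a conjugate pair: the negative imaginary part first).

Radius of convergence at 0: -1/18 + (1/18)*sqrt(82).
At 1/18 - (1/18)*sqrt(82): a pole of order 1; residue 16/45 - (6949/14760)*sqrt(82).
At 1/18 + (1/18)*sqrt(82): a pole of order 1; residue 16/45 + (6949/14760)*sqrt(82).


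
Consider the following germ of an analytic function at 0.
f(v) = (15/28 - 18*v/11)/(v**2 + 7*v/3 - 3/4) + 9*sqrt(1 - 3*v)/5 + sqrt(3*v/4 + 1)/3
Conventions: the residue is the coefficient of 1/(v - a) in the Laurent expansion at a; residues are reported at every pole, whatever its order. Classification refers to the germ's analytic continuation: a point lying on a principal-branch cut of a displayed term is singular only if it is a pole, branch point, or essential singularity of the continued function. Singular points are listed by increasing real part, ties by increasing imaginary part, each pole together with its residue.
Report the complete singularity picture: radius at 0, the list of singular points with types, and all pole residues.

Radius of convergence at 0: -7/6 + (1/3)*sqrt(19).
At -7/6 - (1/3)*sqrt(19): a pole of order 1; residue -9/11 - (2259/11704)*sqrt(19).
At -4/3: an algebraic (square-root) branch point.
At -7/6 + (1/3)*sqrt(19): a pole of order 1; residue -9/11 + (2259/11704)*sqrt(19).
At 1/3: an algebraic (square-root) branch point.

Denominator factor (v**2 + 7*v/3 - 3/4): discriminant 76/9, real irrational roots -7/6 + (1/3)*sqrt(19) and -7/6 - (1/3)*sqrt(19); poles of order 1, moduli -7/6 + (1/3)*sqrt(19) and 7/6 + (1/3)*sqrt(19).
Branch term (1/3)*sqrt(1 - v/(-4/3)): its argument vanishes at v = -4/3, a square-root branch point, modulus 4/3.
Branch term (9/5)*sqrt(1 - v/(1/3)): its argument vanishes at v = 1/3, a square-root branch point, modulus 1/3.
The radius of convergence is the smallest modulus among the singular points: -7/6 + (1/3)*sqrt(19).
The branch terms are analytic at -7/6 - (1/3)*sqrt(19) and contribute nothing to the residue; only the rational part matters.
The factor v**2 + 7*v/3 - 3/4 splits as (v - a)(v - a') with a = -7/6 - (1/3)*sqrt(19), a' = -7/6 + (1/3)*sqrt(19). At the order-1 pole a set g(v) = (v - a)*(rational part) = [15/28 - 18*v/11] / (v - a').
Simple pole: residue = g(a) at a = -7/6 - (1/3)*sqrt(19), which is -9/11 - (2259/11704)*sqrt(19).
The branch terms are analytic at -7/6 + (1/3)*sqrt(19) and contribute nothing to the residue; only the rational part matters.
The factor v**2 + 7*v/3 - 3/4 splits as (v - a)(v - a') with a = -7/6 + (1/3)*sqrt(19), a' = -7/6 - (1/3)*sqrt(19). At the order-1 pole a set g(v) = (v - a)*(rational part) = [15/28 - 18*v/11] / (v - a').
Simple pole: residue = g(a) at a = -7/6 + (1/3)*sqrt(19), which is -9/11 + (2259/11704)*sqrt(19).
List the singular points by increasing real part (a conjugate pair: the negative imaginary part first).


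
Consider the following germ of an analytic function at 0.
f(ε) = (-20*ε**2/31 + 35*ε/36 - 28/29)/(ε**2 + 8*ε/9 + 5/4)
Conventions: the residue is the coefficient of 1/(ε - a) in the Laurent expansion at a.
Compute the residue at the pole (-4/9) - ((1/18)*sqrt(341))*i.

The factor ε**2 + 8*ε/9 + 5/4 splits as (ε - a)(ε - a') with a = (-4/9) - ((1/18)*sqrt(341))*i, a' = (-4/9) + ((1/18)*sqrt(341))*i. At the order-1 pole a set g(ε) = (ε - a)*f(ε) = [-20*ε**2/31 + 35*ε/36 - 28/29] / (ε - a').
Simple pole: residue = g(a) at a = (-4/9) - ((1/18)*sqrt(341))*i, which is (575/744) - ((20536/919677)*sqrt(341))*i.

The residue is (575/744) - ((20536/919677)*sqrt(341))*i.


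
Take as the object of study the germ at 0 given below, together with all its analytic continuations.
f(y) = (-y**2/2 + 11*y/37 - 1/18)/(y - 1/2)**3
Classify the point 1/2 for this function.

The denominator factor y - 1/2 vanishes at 1/2 and appears to the power 3; the numerator there equals -85/2664, nonzero, and no other factor vanishes.
Hence a pole whose order is the multiplicity, 3.

The point is a pole of order 3.


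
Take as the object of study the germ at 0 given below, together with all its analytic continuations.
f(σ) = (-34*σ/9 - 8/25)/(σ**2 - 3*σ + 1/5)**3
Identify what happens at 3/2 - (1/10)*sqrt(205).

The denominator factor σ**2 - 3*σ + 1/5 vanishes at 3/2 - (1/10)*sqrt(205) and appears to the power 3; the numerator there equals -449/75 + (17/45)*sqrt(205), nonzero, and no other factor vanishes.
Hence a pole whose order is the multiplicity, 3.

The point is a pole of order 3.


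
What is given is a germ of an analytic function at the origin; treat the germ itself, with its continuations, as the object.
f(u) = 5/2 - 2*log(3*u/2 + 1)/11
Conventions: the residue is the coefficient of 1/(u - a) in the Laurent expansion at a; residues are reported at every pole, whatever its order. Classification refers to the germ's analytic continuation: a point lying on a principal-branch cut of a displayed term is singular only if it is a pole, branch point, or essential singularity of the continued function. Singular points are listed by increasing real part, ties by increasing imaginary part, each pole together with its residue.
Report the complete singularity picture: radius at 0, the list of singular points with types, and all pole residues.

Branch term (-2/11)*log(1 - u/(-2/3)): its argument vanishes at u = -2/3, a logarithmic branch point, modulus 2/3.
The radius of convergence is the smallest modulus among the singular points: 2/3.

Radius of convergence at 0: 2/3.
At -2/3: a logarithmic branch point.


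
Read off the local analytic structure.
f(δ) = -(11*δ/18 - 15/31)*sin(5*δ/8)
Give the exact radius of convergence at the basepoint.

The factor -sin(5*δ/8) is entire and contributes no finite singular point.
The polynomial part has no poles.
No finite singular points: the Taylor series at 0 converges everywhere.

The radius of convergence is infinite.


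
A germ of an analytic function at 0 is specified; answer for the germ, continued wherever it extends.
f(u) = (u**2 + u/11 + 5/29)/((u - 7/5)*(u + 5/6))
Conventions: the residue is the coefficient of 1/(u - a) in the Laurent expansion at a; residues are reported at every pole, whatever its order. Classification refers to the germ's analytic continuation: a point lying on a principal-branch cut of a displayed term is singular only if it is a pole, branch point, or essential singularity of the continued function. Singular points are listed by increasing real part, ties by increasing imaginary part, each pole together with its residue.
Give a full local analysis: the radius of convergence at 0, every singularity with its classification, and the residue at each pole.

Denominator factor (u + 5/6): pole of order 1 at -5/6, modulus 5/6.
Denominator factor (u - 7/5): pole of order 1 at 7/5, modulus 7/5.
The radius of convergence is the smallest modulus among the singular points: 5/6.
At the order-1 pole -5/6 set g(u) = (u - (-5/6))*f(u) = (u**2 + u/11 + 5/29)/(u - 7/5).
Simple pole: residue = g(a) at a = -5/6, which is -45425/128238.
At the order-1 pole 7/5 set g(u) = (u - (7/5))*f(u) = (u**2 + u/11 + 5/29)/(u + 5/6).
Simple pole: residue = g(a) at a = 7/5, which is 108126/106865.
List the singular points by increasing real part (a conjugate pair: the negative imaginary part first).

Radius of convergence at 0: 5/6.
At -5/6: a pole of order 1; residue -45425/128238.
At 7/5: a pole of order 1; residue 108126/106865.


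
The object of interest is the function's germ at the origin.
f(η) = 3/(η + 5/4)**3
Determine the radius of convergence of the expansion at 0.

Denominator factor (η + 5/4)^3: pole of order 3 at -5/4, modulus 5/4.
The radius of convergence is the smallest modulus among the singular points: 5/4.

The radius of convergence is 5/4.


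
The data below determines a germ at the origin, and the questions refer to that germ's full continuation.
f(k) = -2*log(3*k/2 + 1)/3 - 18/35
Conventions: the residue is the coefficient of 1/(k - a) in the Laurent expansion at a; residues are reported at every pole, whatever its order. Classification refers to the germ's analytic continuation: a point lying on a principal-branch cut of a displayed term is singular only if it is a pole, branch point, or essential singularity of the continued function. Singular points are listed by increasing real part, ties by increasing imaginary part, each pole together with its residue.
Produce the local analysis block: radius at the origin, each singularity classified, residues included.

Branch term (-2/3)*log(1 - k/(-2/3)): its argument vanishes at k = -2/3, a logarithmic branch point, modulus 2/3.
The radius of convergence is the smallest modulus among the singular points: 2/3.

Radius of convergence at 0: 2/3.
At -2/3: a logarithmic branch point.


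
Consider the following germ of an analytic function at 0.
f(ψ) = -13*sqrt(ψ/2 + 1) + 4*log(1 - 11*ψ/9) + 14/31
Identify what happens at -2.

The term (-13)*sqrt(1 - ψ/(-2)) has argument 1 - -2/(-2) = 0 at -2: a square-root (algebraic, two-sheeted) branch point; the remaining terms are analytic or single-valued there.

The point is an algebraic (square-root) branch point.


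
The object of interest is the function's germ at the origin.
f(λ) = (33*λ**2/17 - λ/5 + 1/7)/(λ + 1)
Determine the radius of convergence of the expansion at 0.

Denominator factor (λ + 1): pole of order 1 at -1, modulus 1.
The radius of convergence is the smallest modulus among the singular points: 1.

The radius of convergence is 1.


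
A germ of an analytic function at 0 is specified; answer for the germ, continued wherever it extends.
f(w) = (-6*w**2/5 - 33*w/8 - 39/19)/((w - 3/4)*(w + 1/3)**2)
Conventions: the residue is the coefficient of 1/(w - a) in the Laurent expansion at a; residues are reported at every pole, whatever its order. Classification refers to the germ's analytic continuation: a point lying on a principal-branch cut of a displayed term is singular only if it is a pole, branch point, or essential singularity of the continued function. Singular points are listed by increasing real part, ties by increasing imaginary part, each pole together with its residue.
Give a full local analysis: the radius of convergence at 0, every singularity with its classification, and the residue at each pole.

Radius of convergence at 0: 1/3.
At -1/3: a pole of order 2; residue 120741/32110.
At 3/4: a pole of order 1; residue -159273/32110.

Denominator factor (w - 3/4): pole of order 1 at 3/4, modulus 3/4.
Denominator factor (w + 1/3)^2: pole of order 2 at -1/3, modulus 1/3.
The radius of convergence is the smallest modulus among the singular points: 1/3.
At the order-2 pole -1/3 set g(w) = (w - (-1/3))^2*f(w) = (-6*w**2/5 - 33*w/8 - 39/19)/(w - 3/4).
Order-2 pole: residue = g'(a); g'(-1/3) = 120741/32110, so the residue is 120741/32110.
At the order-1 pole 3/4 set g(w) = (w - (3/4))*f(w) = (-6*w**2/5 - 33*w/8 - 39/19)/(w + 1/3)**2.
Simple pole: residue = g(a) at a = 3/4, which is -159273/32110.
List the singular points by increasing real part (a conjugate pair: the negative imaginary part first).


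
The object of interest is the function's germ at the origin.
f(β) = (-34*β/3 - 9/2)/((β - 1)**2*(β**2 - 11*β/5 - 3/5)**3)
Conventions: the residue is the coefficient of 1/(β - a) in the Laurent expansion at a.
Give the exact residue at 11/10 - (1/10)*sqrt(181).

The residue is -13625/26244 + (20808323875/155620122804)*sqrt(181).


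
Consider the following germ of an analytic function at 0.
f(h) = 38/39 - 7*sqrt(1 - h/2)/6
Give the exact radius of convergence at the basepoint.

Branch term (-7/6)*sqrt(1 - h/(2)): its argument vanishes at h = 2, a square-root branch point, modulus 2.
The radius of convergence is the smallest modulus among the singular points: 2.

The radius of convergence is 2.


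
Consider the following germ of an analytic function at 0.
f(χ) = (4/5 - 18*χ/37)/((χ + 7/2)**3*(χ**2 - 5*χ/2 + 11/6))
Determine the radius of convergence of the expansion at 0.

Denominator factor (χ**2 - 5*χ/2 + 11/6): discriminant -13/12, complex-conjugate roots (5/4) + ((1/12)*sqrt(39))*i and (5/4) - ((1/12)*sqrt(39))*i; poles of order 1, moduli (1/6)*sqrt(66) and (1/6)*sqrt(66).
Denominator factor (χ + 7/2)^3: pole of order 3 at -7/2, modulus 7/2.
The radius of convergence is the smallest modulus among the singular points: (1/6)*sqrt(66).

The radius of convergence is (1/6)*sqrt(66).


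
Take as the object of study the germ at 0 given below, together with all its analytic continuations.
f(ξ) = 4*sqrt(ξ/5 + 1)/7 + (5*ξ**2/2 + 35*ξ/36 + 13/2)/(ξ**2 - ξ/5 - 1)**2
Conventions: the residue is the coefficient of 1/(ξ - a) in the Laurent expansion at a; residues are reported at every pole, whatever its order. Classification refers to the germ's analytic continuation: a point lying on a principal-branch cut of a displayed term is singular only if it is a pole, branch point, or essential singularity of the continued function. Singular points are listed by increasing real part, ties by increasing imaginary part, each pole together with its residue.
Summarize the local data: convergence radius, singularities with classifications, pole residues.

Radius of convergence at 0: -1/10 + (1/10)*sqrt(101).
At -5: an algebraic (square-root) branch point.
At 1/10 - (1/10)*sqrt(101): a pole of order 2; residue (36875/367236)*sqrt(101).
At 1/10 + (1/10)*sqrt(101): a pole of order 2; residue -(36875/367236)*sqrt(101).

Denominator factor (ξ**2 - ξ/5 - 1)^2: discriminant 101/25, real irrational roots 1/10 + (1/10)*sqrt(101) and 1/10 - (1/10)*sqrt(101); poles of order 2, moduli 1/10 + (1/10)*sqrt(101) and -1/10 + (1/10)*sqrt(101).
Branch term (4/7)*sqrt(1 - ξ/(-5)): its argument vanishes at ξ = -5, a square-root branch point, modulus 5.
The radius of convergence is the smallest modulus among the singular points: -1/10 + (1/10)*sqrt(101).
The branch term is analytic at 1/10 - (1/10)*sqrt(101) and contributes nothing to the residue; only the rational part matters.
The factor ξ**2 - ξ/5 - 1 splits as (ξ - a)(ξ - a') with a = 1/10 - (1/10)*sqrt(101), a' = 1/10 + (1/10)*sqrt(101). At the order-2 pole a set g(ξ) = (ξ - a)^2*(rational part) = [5*ξ**2/2 + 35*ξ/36 + 13/2] / (ξ - a')^2.
Order-2 pole: residue = g'(a); g'(1/10 - (1/10)*sqrt(101)) = (36875/367236)*sqrt(101), so the residue is (36875/367236)*sqrt(101).
The branch term is analytic at 1/10 + (1/10)*sqrt(101) and contributes nothing to the residue; only the rational part matters.
The factor ξ**2 - ξ/5 - 1 splits as (ξ - a)(ξ - a') with a = 1/10 + (1/10)*sqrt(101), a' = 1/10 - (1/10)*sqrt(101). At the order-2 pole a set g(ξ) = (ξ - a)^2*(rational part) = [5*ξ**2/2 + 35*ξ/36 + 13/2] / (ξ - a')^2.
Order-2 pole: residue = g'(a); g'(1/10 + (1/10)*sqrt(101)) = -(36875/367236)*sqrt(101), so the residue is -(36875/367236)*sqrt(101).
List the singular points by increasing real part (a conjugate pair: the negative imaginary part first).


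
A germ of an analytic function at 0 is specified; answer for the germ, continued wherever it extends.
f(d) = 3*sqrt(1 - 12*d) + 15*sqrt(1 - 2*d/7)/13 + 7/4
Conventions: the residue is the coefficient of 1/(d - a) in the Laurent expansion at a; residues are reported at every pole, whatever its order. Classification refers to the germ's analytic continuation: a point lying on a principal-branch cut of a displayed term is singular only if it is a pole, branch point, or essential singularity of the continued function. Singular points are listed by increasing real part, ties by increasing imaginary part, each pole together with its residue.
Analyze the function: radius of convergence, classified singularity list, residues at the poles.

Radius of convergence at 0: 1/12.
At 1/12: an algebraic (square-root) branch point.
At 7/2: an algebraic (square-root) branch point.

Branch term (15/13)*sqrt(1 - d/(7/2)): its argument vanishes at d = 7/2, a square-root branch point, modulus 7/2.
Branch term (3)*sqrt(1 - d/(1/12)): its argument vanishes at d = 1/12, a square-root branch point, modulus 1/12.
The radius of convergence is the smallest modulus among the singular points: 1/12.
List the singular points by increasing real part (a conjugate pair: the negative imaginary part first).


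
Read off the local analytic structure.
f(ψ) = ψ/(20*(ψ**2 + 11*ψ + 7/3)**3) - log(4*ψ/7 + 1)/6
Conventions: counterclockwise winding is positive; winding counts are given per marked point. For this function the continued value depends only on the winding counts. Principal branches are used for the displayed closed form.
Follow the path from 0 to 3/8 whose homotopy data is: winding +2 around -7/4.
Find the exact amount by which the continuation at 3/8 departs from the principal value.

The rational part is single-valued and drops out of the difference; each branch term changes only by its own monodromy.
(-1/6)*log(1 - ψ/(-7/4)): each positive loop around -7/4 adds 2*pi*i to the log, so winding +2 contributes (-1/6)*(2)*2*pi*i = -(2/3)*pi*i.
Summing the contributions at ψ = 3/8 gives -(2/3)*pi*i.

Continued minus principal equals -(2/3)*pi*i.


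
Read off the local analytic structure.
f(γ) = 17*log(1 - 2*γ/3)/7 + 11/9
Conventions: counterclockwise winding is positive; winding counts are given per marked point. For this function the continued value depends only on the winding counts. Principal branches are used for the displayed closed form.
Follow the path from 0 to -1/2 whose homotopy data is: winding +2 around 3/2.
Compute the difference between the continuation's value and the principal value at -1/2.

Continued minus principal equals (68/7)*pi*i.

The rational part is single-valued and drops out of the difference; each branch term changes only by its own monodromy.
(17/7)*log(1 - γ/(3/2)): each positive loop around 3/2 adds 2*pi*i to the log, so winding +2 contributes (17/7)*(2)*2*pi*i = (68/7)*pi*i.
Summing the contributions at γ = -1/2 gives (68/7)*pi*i.


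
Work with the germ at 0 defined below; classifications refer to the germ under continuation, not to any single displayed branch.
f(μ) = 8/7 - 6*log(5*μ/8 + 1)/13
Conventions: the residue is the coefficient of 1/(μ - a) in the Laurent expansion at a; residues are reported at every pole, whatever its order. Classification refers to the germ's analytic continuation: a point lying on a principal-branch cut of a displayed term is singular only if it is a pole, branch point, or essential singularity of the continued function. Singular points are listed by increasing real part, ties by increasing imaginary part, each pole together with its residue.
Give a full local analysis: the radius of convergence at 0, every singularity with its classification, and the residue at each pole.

Branch term (-6/13)*log(1 - μ/(-8/5)): its argument vanishes at μ = -8/5, a logarithmic branch point, modulus 8/5.
The radius of convergence is the smallest modulus among the singular points: 8/5.

Radius of convergence at 0: 8/5.
At -8/5: a logarithmic branch point.


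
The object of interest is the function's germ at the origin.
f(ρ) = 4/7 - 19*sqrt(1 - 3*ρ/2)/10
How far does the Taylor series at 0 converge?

The radius of convergence is 2/3.

Branch term (-19/10)*sqrt(1 - ρ/(2/3)): its argument vanishes at ρ = 2/3, a square-root branch point, modulus 2/3.
The radius of convergence is the smallest modulus among the singular points: 2/3.


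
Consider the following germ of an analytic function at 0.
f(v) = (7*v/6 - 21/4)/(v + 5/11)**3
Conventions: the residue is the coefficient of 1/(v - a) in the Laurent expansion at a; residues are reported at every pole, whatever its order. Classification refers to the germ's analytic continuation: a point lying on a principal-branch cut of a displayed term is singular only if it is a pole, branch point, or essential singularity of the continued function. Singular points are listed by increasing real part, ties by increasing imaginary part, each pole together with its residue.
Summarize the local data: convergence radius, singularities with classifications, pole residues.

Denominator factor (v + 5/11)^3: pole of order 3 at -5/11, modulus 5/11.
The radius of convergence is the smallest modulus among the singular points: 5/11.
At the order-3 pole -5/11 set g(v) = (v - (-5/11))^3*f(v) = 7*v/6 - 21/4.
Order-3 pole: residue = g''(a)/2; g''(-5/11) = 0, so the residue is 0.

Radius of convergence at 0: 5/11.
At -5/11: a pole of order 3; residue 0.


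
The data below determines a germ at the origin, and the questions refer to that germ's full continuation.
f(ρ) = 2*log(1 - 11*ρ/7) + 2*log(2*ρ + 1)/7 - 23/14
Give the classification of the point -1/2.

The term (2/7)*log(1 - ρ/(-1/2)) has argument 1 - -1/2/(-1/2) = 0 at -1/2: a logarithmic (infinitely-sheeted) branch point; the remaining terms are analytic or single-valued there.

The point is a logarithmic branch point.


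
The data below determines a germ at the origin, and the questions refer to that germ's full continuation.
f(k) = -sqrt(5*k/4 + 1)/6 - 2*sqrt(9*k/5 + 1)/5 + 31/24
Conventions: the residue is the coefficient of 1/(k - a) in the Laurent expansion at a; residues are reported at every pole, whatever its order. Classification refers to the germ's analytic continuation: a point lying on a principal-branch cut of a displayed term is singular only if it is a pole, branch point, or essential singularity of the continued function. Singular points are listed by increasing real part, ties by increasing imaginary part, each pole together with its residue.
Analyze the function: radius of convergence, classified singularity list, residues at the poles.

Branch term (-2/5)*sqrt(1 - k/(-5/9)): its argument vanishes at k = -5/9, a square-root branch point, modulus 5/9.
Branch term (-1/6)*sqrt(1 - k/(-4/5)): its argument vanishes at k = -4/5, a square-root branch point, modulus 4/5.
The radius of convergence is the smallest modulus among the singular points: 5/9.
List the singular points by increasing real part (a conjugate pair: the negative imaginary part first).

Radius of convergence at 0: 5/9.
At -4/5: an algebraic (square-root) branch point.
At -5/9: an algebraic (square-root) branch point.


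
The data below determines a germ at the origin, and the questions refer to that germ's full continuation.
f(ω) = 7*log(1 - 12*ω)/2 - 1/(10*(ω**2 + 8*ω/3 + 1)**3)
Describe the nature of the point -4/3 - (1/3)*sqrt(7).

The denominator factor ω**2 + 8*ω/3 + 1 vanishes at -4/3 - (1/3)*sqrt(7) and appears to the power 3; the numerator there equals -1/10, nonzero, and no other factor vanishes.
The branch terms are analytic at this point.
Hence a pole whose order is the multiplicity, 3.

The point is a pole of order 3.


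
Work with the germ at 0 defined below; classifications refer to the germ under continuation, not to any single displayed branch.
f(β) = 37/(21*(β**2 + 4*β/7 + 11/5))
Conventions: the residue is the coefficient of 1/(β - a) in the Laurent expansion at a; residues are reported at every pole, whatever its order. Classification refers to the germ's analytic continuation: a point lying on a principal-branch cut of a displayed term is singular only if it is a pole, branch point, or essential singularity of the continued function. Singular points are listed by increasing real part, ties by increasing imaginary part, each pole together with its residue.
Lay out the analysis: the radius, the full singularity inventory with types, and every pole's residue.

Radius of convergence at 0: (1/5)*sqrt(55).
At (-2/7) - ((1/35)*sqrt(2595))*i: a pole of order 1; residue ((37/3114)*sqrt(2595))*i.
At (-2/7) + ((1/35)*sqrt(2595))*i: a pole of order 1; residue -((37/3114)*sqrt(2595))*i.

Denominator factor (β**2 + 4*β/7 + 11/5): discriminant -2076/245, complex-conjugate roots (-2/7) + ((1/35)*sqrt(2595))*i and (-2/7) - ((1/35)*sqrt(2595))*i; poles of order 1, moduli (1/5)*sqrt(55) and (1/5)*sqrt(55).
The radius of convergence is the smallest modulus among the singular points: (1/5)*sqrt(55).
The factor β**2 + 4*β/7 + 11/5 splits as (β - a)(β - a') with a = (-2/7) - ((1/35)*sqrt(2595))*i, a' = (-2/7) + ((1/35)*sqrt(2595))*i. At the order-1 pole a set g(β) = (β - a)*f(β) = [37/21] / (β - a').
Simple pole: residue = g(a) at a = (-2/7) - ((1/35)*sqrt(2595))*i, which is ((37/3114)*sqrt(2595))*i.
The factor β**2 + 4*β/7 + 11/5 splits as (β - a)(β - a') with a = (-2/7) + ((1/35)*sqrt(2595))*i, a' = (-2/7) - ((1/35)*sqrt(2595))*i. At the order-1 pole a set g(β) = (β - a)*f(β) = [37/21] / (β - a').
Simple pole: residue = g(a) at a = (-2/7) + ((1/35)*sqrt(2595))*i, which is -((37/3114)*sqrt(2595))*i.
List the singular points by increasing real part (a conjugate pair: the negative imaginary part first).


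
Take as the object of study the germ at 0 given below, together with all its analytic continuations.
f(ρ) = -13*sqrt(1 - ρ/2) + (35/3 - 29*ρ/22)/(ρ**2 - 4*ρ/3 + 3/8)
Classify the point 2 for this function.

The term (-13)*sqrt(1 - ρ/(2)) has argument 1 - 2/(2) = 0 at 2: a square-root (algebraic, two-sheeted) branch point; the remaining terms are analytic or single-valued there.

The point is an algebraic (square-root) branch point.


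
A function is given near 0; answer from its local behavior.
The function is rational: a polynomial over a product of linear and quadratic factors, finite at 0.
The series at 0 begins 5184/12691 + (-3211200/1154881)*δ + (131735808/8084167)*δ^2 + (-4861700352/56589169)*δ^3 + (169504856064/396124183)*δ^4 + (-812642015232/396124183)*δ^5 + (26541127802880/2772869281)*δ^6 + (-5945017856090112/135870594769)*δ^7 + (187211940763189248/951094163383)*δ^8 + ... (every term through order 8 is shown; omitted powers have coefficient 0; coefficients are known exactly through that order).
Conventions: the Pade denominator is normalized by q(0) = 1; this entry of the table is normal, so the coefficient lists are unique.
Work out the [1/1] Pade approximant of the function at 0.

Taylor coefficients needed (read off): a_0 = 5184/12691, a_1 = -3211200/1154881, a_2 = 131735808/8084167.
Write the denominator as Q(δ) = 1 + q1*δ. Requiring Q*f - P = O(δ^3) with deg P <= 1 kills the coefficients of δ^2..δ^2 in Q*f:
  δ^2: a_2 + q1*a_1 = 0, i.e. 131735808/8084167 + (-3211200/1154881)*q1 = 0.
Solving this linear system: q1 = 228708/39025.
The numerator is Q*f truncated at degree 1: P0 = a_0 = 5184/12691; P1 = a_1 + q1*a_0 = -2489350464/6438461575.

The Pade approximant has numerator coefficients [5184/12691, -2489350464/6438461575]; denominator coefficients [1, 228708/39025].
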